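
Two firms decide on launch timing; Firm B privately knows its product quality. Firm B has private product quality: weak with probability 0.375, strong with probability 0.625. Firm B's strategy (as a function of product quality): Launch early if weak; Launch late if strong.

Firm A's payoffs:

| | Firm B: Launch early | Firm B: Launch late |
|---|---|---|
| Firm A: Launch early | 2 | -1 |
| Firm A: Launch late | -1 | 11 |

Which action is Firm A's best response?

Launch late

E[Launch early] = 0.375·(2) + 0.625·(-1) = 0.125
E[Launch late] = 0.375·(-1) + 0.625·(11) = 6.5
Best response: Launch late (6.5 is the largest).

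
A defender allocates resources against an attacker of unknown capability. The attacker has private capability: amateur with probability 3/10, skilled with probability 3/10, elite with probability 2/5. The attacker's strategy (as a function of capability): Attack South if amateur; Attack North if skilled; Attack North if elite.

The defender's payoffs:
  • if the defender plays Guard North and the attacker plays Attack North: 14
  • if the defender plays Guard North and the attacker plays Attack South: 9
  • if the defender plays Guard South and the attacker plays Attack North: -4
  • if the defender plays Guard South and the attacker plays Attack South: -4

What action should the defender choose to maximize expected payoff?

Compute the defender's expected payoff for each action, taking the expectation over the attacker's type.
E[Guard North] = 3/10·(9) + 3/10·(14) + 2/5·(14) = 25/2
E[Guard South] = 3/10·(-4) + 3/10·(-4) + 2/5·(-4) = -4
Best response: Guard North (25/2 is the largest).

Guard North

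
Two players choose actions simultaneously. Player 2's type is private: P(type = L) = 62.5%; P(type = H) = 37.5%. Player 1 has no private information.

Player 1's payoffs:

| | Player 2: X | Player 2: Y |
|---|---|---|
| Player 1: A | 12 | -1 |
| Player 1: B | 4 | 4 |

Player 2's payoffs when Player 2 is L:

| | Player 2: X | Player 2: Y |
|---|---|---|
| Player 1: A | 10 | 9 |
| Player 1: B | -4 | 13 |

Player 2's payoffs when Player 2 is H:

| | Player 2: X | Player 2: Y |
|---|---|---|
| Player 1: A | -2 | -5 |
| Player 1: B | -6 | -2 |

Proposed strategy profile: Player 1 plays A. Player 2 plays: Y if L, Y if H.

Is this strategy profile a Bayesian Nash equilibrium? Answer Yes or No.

Player 1 plays A: E[A] = 0.625·(-1) + 0.375·(-1) = -1; E[B] = 4. Not best-responding. ✗
Player 2 (type L), facing A: X gives 10, Y gives 9. Proposed Y is not best — profitable deviation exists. ✗
Player 2 (type H), facing A: X gives -2, Y gives -5. Proposed Y is not best — profitable deviation exists. ✗

No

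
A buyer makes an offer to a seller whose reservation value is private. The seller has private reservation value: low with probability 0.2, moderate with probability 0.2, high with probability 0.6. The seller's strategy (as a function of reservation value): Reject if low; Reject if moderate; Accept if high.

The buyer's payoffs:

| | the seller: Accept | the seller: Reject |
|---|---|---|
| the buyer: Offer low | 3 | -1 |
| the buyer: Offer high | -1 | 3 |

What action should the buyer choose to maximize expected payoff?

Offer low

E[Offer low] = 0.2·(-1) + 0.2·(-1) + 0.6·(3) = 1.4
E[Offer high] = 0.2·(3) + 0.2·(3) + 0.6·(-1) = 0.6
Best response: Offer low (1.4 is the largest).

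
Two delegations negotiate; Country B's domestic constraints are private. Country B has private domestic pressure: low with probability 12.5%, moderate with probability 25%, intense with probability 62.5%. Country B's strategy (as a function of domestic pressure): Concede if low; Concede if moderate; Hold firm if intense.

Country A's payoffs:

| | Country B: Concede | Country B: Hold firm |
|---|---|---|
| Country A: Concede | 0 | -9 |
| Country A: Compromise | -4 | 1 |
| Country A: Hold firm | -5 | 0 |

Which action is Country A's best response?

Compromise

E[Concede] = 0.125·(0) + 0.25·(0) + 0.625·(-9) = -5.625
E[Compromise] = 0.125·(-4) + 0.25·(-4) + 0.625·(1) = -0.875
E[Hold firm] = 0.125·(-5) + 0.25·(-5) + 0.625·(0) = -1.875
Best response: Compromise (-0.875 is the largest).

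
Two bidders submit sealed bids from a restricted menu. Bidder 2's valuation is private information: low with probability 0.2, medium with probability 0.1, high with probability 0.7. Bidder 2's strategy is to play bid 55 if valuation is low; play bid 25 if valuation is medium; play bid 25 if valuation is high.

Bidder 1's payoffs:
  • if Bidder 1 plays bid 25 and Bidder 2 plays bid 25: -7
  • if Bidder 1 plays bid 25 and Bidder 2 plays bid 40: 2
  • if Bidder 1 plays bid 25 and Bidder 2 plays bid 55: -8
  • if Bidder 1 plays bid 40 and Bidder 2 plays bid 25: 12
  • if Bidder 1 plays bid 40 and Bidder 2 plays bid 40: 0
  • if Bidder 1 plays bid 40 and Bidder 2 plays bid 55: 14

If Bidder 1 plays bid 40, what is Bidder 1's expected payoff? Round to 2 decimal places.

Take the expectation over Bidder 2's valuation, weighting each type's action by its prior probability.
E[bid 40] = 0.2·14 + 0.1·12 + 0.7·12 = 2.8 + 1.2 + 8.4 = 12.4

12.40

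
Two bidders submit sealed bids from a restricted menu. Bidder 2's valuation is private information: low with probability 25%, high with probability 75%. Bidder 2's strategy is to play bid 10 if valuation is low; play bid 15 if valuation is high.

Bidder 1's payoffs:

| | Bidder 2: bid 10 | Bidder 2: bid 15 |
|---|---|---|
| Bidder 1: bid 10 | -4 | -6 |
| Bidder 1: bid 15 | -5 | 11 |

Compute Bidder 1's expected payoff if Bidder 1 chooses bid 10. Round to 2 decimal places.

-5.50

E[bid 10] = 0.25·(-4) + 0.75·(-6) = (-1) + (-4.5) = -5.5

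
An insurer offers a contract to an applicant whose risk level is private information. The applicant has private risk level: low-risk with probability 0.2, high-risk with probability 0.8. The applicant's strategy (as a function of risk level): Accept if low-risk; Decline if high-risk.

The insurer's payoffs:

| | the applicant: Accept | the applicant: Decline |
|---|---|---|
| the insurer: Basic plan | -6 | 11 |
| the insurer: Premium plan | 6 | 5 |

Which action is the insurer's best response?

E[Basic plan] = 0.2·(-6) + 0.8·(11) = 7.6
E[Premium plan] = 0.2·(6) + 0.8·(5) = 5.2
Best response: Basic plan (7.6 is the largest).

Basic plan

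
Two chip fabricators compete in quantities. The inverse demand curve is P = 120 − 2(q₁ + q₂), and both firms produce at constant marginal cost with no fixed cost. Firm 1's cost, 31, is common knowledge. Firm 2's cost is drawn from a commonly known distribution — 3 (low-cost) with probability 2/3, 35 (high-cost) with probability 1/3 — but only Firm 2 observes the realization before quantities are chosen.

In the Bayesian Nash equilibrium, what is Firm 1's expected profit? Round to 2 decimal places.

Type-c best response for Firm 2: q₂(c) = (120 − c)/4 − q₁/2.
Firm 1 maximizes expected profit; its first-order condition is 120 − 4q₁ − 2E[q₂] − 31 = 0.
Substituting E[q₂] and solving: E[c₂] = 13.6667, so q₁ = (120 − 2·31 + 13.6667)/6 = 11.9444.
E[P] = 120 − 2·(q₁ + E[q₂]) = 54.8889; Firm 1's expected profit = (E[P] − 31)·q₁ = (54.8889 − 31)·11.9444 = 285.34.

285.34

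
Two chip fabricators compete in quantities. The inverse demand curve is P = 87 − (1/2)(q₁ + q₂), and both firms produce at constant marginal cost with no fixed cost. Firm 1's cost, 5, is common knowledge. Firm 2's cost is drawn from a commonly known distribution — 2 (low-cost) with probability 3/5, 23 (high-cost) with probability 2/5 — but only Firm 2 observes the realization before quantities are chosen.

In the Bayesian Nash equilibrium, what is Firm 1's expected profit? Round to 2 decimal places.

1697.50

Each type of Firm 2 best-responds to q₁; Firm 1 best-responds to the expected q₂ over Firm 2's types.
Firm 2 with cost c maximizes (87 − (1/2)(q₁+q₂) − c)·q₂, giving q₂(c) = (87 − c − (1/2)q₁).
E[c₂] = 3/5·2 + 2/5·23 = 10.4
Firm 1's FOC against E[q₂] yields q₁ = (87 − 2·5 + E[c₂])/(3/2) = (87 − 10 + 10.4)/(3/2) = 58.2667.
E[P] = 87 − (1/2)·(q₁ + E[q₂]) = 34.1333; Firm 1's expected profit = (E[P] − 5)·q₁ = (34.1333 − 5)·58.2667 = 1697.5.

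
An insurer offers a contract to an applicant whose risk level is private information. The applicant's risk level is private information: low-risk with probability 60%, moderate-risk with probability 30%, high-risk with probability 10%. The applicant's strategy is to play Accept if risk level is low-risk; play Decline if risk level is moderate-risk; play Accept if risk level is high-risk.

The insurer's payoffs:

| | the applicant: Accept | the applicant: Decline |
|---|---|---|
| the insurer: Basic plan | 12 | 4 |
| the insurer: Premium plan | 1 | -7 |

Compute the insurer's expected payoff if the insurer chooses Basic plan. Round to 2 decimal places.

9.60

Take the expectation over the applicant's risk level, weighting each type's action by its prior probability.
E[Basic plan] = 0.6·12 + 0.3·4 + 0.1·12 = 7.2 + 1.2 + 1.2 = 9.6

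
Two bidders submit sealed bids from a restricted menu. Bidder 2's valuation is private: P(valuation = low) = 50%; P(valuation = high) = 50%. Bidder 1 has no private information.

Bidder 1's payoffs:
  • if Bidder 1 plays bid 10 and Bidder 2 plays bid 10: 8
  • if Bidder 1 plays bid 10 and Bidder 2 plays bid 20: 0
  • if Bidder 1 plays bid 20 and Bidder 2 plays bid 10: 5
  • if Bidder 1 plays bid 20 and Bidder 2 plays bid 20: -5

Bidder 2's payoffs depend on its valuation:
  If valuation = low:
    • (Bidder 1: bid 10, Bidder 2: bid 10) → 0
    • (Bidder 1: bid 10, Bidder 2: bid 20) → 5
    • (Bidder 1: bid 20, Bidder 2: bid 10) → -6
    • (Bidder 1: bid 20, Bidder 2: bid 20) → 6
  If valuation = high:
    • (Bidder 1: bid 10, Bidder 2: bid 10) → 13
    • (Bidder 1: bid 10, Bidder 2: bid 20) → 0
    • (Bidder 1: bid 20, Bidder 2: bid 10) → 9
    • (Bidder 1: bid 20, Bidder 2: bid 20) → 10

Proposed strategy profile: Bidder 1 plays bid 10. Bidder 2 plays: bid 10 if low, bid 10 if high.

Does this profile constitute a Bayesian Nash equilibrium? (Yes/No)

No

Bidder 1 plays bid 10: E[bid 10] = 0.5·(8) + 0.5·(8) = 8; E[bid 20] = 5. Best-responding. ✓
Bidder 2 (valuation low), facing bid 10: bid 10 gives 0, bid 20 gives 5. Proposed bid 10 is not best — profitable deviation exists. ✗
Bidder 2 (valuation high), facing bid 10: bid 10 gives 13, bid 20 gives 0. Proposed bid 10 is best. ✓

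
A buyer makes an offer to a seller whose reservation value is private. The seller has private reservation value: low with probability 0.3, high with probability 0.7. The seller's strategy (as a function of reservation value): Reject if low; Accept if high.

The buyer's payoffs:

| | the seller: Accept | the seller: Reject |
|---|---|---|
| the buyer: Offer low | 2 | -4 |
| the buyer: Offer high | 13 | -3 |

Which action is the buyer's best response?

Offer high

Compute the buyer's expected payoff for each action, taking the expectation over the seller's type.
E[Offer low] = 0.3·(-4) + 0.7·(2) = 0.2
E[Offer high] = 0.3·(-3) + 0.7·(13) = 8.2
Best response: Offer high (8.2 is the largest).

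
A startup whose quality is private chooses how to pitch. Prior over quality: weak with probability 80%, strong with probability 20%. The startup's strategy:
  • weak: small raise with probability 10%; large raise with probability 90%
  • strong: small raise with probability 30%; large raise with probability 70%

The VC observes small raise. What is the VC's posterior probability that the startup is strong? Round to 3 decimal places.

0.429

P(small raise) = 0.8·0.1 + 0.2·0.3 = 0.14
P(strong | small raise) = (0.2·0.3) / 0.14 = 0.06 / 0.14 = 0.428571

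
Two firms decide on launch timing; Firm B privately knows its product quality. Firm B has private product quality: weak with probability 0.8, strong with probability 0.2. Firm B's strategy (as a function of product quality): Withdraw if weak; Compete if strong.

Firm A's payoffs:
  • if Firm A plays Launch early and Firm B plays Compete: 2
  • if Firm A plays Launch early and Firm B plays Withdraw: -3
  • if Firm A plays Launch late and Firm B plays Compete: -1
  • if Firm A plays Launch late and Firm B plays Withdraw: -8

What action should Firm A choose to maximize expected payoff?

E[Launch early] = 0.8·(-3) + 0.2·(2) = -2
E[Launch late] = 0.8·(-8) + 0.2·(-1) = -6.6
Best response: Launch early (-2 is the largest).

Launch early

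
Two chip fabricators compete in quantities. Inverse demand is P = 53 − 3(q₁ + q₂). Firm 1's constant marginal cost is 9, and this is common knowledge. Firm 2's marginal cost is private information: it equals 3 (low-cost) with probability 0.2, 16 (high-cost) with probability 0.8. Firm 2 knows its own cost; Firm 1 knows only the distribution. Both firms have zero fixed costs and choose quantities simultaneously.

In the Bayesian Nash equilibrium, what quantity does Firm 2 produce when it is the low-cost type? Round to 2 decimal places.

5.64

Type-c best response for Firm 2: q₂(c) = (53 − c)/6 − q₁/2.
Firm 1 maximizes expected profit; its first-order condition is 53 − 6q₁ − 3E[q₂] − 9 = 0.
Substituting E[q₂] and solving: E[c₂] = 13.4, so q₁ = (53 − 2·9 + 13.4)/9 = 5.37778.
q₂(low-cost) = (53 − 3 − 3·5.37778)/6 = 5.64444.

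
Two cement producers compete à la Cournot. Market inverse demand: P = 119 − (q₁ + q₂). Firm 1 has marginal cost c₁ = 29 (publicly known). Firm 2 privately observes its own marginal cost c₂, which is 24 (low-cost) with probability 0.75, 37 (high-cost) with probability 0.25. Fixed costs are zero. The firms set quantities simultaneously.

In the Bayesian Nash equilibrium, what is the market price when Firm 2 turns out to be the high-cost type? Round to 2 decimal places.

Firm 2 with cost c maximizes (119 − (q₁+q₂) − c)·q₂, giving q₂(c) = (119 − c − q₁)/2.
E[c₂] = 0.75·24 + 0.25·37 = 27.25
Firm 1's FOC against E[q₂] yields q₁ = (119 − 2·29 + E[c₂])/3 = (119 − 58 + 27.25)/3 = 29.4167.
q₂(high-cost) = 26.2917, so P = 119 − (29.4167 + 26.2917) = 63.2917.

63.29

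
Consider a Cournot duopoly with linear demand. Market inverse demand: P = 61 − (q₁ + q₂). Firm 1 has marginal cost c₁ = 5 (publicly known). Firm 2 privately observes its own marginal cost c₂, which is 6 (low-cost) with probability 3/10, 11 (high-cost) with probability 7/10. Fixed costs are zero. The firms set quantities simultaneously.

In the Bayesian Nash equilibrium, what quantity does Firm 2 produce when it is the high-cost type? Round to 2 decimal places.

Each type of Firm 2 best-responds to q₁; Firm 1 best-responds to the expected q₂ over Firm 2's types.
Firm 2 with cost c maximizes (61 − (q₁+q₂) − c)·q₂, giving q₂(c) = (61 − c − q₁)/2.
E[c₂] = 3/10·6 + 7/10·11 = 9.5
Firm 1's FOC against E[q₂] yields q₁ = (61 − 2·5 + E[c₂])/3 = (61 − 10 + 9.5)/3 = 20.1667.
q₂(high-cost) = (61 − 11 − 20.1667)/2 = 14.9167.

14.92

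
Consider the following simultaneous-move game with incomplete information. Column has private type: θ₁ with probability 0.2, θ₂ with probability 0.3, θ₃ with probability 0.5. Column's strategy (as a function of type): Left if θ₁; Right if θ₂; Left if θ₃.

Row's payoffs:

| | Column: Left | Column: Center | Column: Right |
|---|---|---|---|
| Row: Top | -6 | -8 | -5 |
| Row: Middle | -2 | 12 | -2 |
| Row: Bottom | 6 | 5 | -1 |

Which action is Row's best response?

Bottom

E[Top] = 0.2·(-6) + 0.3·(-5) + 0.5·(-6) = -5.7
E[Middle] = 0.2·(-2) + 0.3·(-2) + 0.5·(-2) = -2
E[Bottom] = 0.2·(6) + 0.3·(-1) + 0.5·(6) = 3.9
Best response: Bottom (3.9 is the largest).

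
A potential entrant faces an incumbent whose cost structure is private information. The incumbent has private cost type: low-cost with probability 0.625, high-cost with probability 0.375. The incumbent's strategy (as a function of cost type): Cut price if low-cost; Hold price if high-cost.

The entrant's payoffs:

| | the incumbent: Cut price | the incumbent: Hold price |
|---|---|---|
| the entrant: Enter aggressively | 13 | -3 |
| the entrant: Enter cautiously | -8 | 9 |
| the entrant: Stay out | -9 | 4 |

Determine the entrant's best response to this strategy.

E[Enter aggressively] = 0.625·(13) + 0.375·(-3) = 7
E[Enter cautiously] = 0.625·(-8) + 0.375·(9) = -1.625
E[Stay out] = 0.625·(-9) + 0.375·(4) = -4.125
Best response: Enter aggressively (7 is the largest).

Enter aggressively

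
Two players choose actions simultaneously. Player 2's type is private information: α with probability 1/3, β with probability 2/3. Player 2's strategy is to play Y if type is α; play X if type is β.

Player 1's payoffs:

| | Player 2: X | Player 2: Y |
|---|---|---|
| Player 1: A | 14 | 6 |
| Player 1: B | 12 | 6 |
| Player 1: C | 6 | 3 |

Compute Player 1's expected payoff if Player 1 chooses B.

10

Take the expectation over Player 2's type, weighting each type's action by its prior probability.
E[B] = 1/3·6 + 2/3·12 = 2 + 8 = 10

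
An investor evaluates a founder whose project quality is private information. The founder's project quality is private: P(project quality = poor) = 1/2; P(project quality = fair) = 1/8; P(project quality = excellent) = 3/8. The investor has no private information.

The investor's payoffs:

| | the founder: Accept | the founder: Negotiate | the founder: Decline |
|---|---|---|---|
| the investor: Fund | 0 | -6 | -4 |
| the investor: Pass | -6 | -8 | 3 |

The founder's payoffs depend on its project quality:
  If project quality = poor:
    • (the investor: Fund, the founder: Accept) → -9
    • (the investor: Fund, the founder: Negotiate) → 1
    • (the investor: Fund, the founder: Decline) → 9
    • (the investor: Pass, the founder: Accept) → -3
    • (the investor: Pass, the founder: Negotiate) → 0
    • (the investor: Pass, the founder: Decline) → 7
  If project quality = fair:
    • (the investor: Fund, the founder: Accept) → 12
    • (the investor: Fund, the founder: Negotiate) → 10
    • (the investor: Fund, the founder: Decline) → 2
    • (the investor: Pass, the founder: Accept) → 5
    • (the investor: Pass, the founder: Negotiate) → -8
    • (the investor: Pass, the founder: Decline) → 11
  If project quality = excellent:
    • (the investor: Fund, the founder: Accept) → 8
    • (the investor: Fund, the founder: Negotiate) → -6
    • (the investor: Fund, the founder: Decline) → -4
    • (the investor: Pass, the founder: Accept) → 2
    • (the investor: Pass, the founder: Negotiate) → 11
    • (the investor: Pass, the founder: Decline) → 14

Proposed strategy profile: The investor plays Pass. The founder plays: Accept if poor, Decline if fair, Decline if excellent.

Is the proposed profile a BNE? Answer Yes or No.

The investor plays Pass: E[Pass] = 1/2·(-6) + 1/8·(3) + 3/8·(3) = -3/2; E[Fund] = -2. Best-responding. ✓
The founder (project quality poor), facing Pass: Accept gives -3, Negotiate gives 0, Decline gives 7. Proposed Accept is not best — profitable deviation exists. ✗
The founder (project quality fair), facing Pass: Accept gives 5, Negotiate gives -8, Decline gives 11. Proposed Decline is best. ✓
The founder (project quality excellent), facing Pass: Accept gives 2, Negotiate gives 11, Decline gives 14. Proposed Decline is best. ✓

No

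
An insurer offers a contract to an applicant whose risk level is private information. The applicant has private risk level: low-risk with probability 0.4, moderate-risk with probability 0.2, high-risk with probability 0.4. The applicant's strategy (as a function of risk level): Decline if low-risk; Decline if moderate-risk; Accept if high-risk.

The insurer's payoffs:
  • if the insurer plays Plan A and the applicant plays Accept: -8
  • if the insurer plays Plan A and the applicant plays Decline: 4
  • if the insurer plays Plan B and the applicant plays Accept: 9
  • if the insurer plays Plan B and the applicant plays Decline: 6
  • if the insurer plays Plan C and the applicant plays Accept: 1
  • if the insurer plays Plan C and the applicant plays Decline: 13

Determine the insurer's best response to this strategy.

Plan C

E[Plan A] = 0.4·(4) + 0.2·(4) + 0.4·(-8) = -0.8
E[Plan B] = 0.4·(6) + 0.2·(6) + 0.4·(9) = 7.2
E[Plan C] = 0.4·(13) + 0.2·(13) + 0.4·(1) = 8.2
Best response: Plan C (8.2 is the largest).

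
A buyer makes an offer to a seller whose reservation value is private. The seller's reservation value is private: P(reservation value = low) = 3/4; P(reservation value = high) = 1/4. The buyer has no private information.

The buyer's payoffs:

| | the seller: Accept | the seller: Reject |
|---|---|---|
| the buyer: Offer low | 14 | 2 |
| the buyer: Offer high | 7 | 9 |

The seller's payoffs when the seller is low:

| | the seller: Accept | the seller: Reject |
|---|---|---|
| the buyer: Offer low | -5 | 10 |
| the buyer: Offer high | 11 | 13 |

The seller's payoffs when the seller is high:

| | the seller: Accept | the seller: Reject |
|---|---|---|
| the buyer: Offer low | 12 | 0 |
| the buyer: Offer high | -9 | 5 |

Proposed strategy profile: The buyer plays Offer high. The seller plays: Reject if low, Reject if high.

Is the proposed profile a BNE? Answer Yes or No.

The buyer plays Offer high: E[Offer high] = 3/4·(9) + 1/4·(9) = 9; E[Offer low] = 2. Best-responding. ✓
The seller (reservation value low), facing Offer high: Accept gives 11, Reject gives 13. Proposed Reject is best. ✓
The seller (reservation value high), facing Offer high: Accept gives -9, Reject gives 5. Proposed Reject is best. ✓

Yes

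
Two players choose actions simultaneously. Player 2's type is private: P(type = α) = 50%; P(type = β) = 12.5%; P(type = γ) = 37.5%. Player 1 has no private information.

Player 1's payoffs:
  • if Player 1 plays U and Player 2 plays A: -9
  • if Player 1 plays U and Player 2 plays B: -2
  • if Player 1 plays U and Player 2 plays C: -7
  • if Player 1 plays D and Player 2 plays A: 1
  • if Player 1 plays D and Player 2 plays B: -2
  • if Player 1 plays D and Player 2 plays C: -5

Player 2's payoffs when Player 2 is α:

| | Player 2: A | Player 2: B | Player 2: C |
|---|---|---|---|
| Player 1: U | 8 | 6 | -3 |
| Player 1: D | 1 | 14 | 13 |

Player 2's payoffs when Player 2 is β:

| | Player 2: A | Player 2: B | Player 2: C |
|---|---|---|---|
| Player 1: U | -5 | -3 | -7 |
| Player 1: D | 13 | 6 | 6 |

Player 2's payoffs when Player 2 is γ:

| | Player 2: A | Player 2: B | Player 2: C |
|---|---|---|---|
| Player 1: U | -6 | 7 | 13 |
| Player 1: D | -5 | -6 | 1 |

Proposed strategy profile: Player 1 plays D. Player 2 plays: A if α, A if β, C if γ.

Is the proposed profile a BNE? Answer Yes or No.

A profile is a BNE iff every type of every player is best-responding given beliefs about the other side.
Player 1 plays D: E[D] = 0.5·(1) + 0.125·(1) + 0.375·(-5) = -1.25; E[U] = -8.25. Best-responding. ✓
Player 2 (type α), facing D: A gives 1, B gives 14, C gives 13. Proposed A is not best — profitable deviation exists. ✗
Player 2 (type β), facing D: A gives 13, B gives 6, C gives 6. Proposed A is best. ✓
Player 2 (type γ), facing D: A gives -5, B gives -6, C gives 1. Proposed C is best. ✓

No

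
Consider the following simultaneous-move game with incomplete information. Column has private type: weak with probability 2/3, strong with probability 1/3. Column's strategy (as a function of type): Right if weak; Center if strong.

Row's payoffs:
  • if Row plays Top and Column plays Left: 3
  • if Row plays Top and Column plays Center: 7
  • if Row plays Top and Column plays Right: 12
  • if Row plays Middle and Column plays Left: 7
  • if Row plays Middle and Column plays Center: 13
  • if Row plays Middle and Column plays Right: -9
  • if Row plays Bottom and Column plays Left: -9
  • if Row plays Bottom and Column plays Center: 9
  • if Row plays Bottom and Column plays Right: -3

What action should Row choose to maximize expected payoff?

Top

E[Top] = 2/3·(12) + 1/3·(7) = 31/3
E[Middle] = 2/3·(-9) + 1/3·(13) = -5/3
E[Bottom] = 2/3·(-3) + 1/3·(9) = 1
Best response: Top (31/3 is the largest).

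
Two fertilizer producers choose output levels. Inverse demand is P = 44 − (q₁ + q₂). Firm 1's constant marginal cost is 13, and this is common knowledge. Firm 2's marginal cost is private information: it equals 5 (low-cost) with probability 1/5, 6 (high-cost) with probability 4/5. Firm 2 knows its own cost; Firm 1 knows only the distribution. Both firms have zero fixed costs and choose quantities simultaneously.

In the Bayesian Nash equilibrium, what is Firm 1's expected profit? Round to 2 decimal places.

Firm 2 with cost c maximizes (44 − (q₁+q₂) − c)·q₂, giving q₂(c) = (44 − c − q₁)/2.
E[c₂] = 1/5·5 + 4/5·6 = 5.8
Firm 1's FOC against E[q₂] yields q₁ = (44 − 2·13 + E[c₂])/3 = (44 − 26 + 5.8)/3 = 7.93333.
E[P] = 44 − (q₁ + E[q₂]) = 20.9333; Firm 1's expected profit = (E[P] − 13)·q₁ = (20.9333 − 13)·7.93333 = 62.9378.

62.94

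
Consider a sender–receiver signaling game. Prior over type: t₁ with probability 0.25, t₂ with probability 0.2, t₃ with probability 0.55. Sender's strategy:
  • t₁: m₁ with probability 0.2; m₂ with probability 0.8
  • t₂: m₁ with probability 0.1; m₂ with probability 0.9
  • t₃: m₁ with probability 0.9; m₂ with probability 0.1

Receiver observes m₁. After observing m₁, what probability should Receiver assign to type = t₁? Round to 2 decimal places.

0.09

Apply Bayes' rule using the sender's strategy as the likelihood.
P(m₁) = 0.25·0.2 + 0.2·0.1 + 0.55·0.9 = 0.565
P(t₁ | m₁) = (0.25·0.2) / 0.565 = 0.05 / 0.565 = 0.0884956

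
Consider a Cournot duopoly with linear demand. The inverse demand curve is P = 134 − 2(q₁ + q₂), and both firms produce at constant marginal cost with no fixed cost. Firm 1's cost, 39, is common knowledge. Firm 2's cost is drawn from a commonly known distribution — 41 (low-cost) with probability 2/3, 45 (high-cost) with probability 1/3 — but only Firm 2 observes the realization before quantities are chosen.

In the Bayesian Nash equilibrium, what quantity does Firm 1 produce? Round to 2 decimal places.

Type-c best response for Firm 2: q₂(c) = (134 − c)/4 − q₁/2.
Firm 1 maximizes expected profit; its first-order condition is 134 − 4q₁ − 2E[q₂] − 39 = 0.
Substituting E[q₂] and solving: E[c₂] = 42.3333, so q₁ = (134 − 2·39 + 42.3333)/6 = 16.3889.

16.39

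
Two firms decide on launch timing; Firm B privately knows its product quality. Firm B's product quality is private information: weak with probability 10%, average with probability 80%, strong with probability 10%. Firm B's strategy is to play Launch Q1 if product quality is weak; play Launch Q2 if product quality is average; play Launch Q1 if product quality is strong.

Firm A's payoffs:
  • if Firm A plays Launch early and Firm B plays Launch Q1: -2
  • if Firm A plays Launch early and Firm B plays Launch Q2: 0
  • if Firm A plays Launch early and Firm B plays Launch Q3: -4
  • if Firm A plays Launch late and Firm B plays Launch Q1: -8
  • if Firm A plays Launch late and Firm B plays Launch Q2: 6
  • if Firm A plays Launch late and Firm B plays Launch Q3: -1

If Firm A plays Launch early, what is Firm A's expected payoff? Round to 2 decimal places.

E[Launch early] = 0.1·(-2) + 0.8·0 + 0.1·(-2) = (-0.2) + 0 + (-0.2) = -0.4

-0.40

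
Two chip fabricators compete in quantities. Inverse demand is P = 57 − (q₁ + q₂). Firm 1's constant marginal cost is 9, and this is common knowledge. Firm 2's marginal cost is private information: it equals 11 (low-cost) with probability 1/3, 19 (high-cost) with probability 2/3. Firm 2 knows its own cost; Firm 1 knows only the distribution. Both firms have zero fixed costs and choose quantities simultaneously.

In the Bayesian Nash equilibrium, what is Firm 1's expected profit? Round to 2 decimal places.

340.20

Firm 2 with cost c maximizes (57 − (q₁+q₂) − c)·q₂, giving q₂(c) = (57 − c − q₁)/2.
E[c₂] = 1/3·11 + 2/3·19 = 16.3333
Firm 1's FOC against E[q₂] yields q₁ = (57 − 2·9 + E[c₂])/3 = (57 − 18 + 16.3333)/3 = 18.4444.
E[P] = 57 − (q₁ + E[q₂]) = 27.4444; Firm 1's expected profit = (E[P] − 9)·q₁ = (27.4444 − 9)·18.4444 = 340.198.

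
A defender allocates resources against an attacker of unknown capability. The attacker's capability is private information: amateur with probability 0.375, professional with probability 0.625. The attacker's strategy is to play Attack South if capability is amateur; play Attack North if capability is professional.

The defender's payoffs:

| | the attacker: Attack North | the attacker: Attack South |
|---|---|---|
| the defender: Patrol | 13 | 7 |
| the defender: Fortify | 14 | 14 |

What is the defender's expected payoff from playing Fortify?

E[Fortify] = 0.375·14 + 0.625·14 = 5.25 + 8.75 = 14

14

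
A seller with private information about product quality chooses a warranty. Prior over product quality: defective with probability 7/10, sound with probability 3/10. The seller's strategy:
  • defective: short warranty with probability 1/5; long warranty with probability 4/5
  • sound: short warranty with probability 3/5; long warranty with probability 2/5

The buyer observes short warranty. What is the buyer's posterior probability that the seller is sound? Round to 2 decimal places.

P(short warranty) = (7/10)·(1/5) + (3/10)·(3/5) = 8/25
P(sound | short warranty) = ((3/10)·(3/5)) / (8/25) = (9/50) / (8/25) = 9/16

0.56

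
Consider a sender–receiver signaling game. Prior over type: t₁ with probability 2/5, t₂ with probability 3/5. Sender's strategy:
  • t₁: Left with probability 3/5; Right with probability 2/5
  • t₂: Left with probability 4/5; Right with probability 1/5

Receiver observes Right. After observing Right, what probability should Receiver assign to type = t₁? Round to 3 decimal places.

Apply Bayes' rule using the sender's strategy as the likelihood.
P(Right) = (2/5)·(2/5) + (3/5)·(1/5) = 7/25
P(t₁ | Right) = ((2/5)·(2/5)) / (7/25) = (4/25) / (7/25) = 4/7

0.571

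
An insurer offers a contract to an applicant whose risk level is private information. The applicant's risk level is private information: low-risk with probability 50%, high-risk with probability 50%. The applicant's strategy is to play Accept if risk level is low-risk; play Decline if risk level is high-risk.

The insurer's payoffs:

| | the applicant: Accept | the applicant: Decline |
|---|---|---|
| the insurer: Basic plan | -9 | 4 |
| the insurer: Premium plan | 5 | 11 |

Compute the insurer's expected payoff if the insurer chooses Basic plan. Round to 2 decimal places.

-2.50

E[Basic plan] = 0.5·(-9) + 0.5·4 = (-4.5) + 2 = -2.5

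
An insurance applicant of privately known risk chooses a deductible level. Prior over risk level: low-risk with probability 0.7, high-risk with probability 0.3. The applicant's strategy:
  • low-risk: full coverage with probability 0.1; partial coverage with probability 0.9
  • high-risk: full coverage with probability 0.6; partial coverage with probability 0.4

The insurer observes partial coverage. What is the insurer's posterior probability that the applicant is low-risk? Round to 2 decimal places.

Apply Bayes' rule using the sender's strategy as the likelihood.
P(partial coverage) = 0.7·0.9 + 0.3·0.4 = 0.75
P(low-risk | partial coverage) = (0.7·0.9) / 0.75 = 0.63 / 0.75 = 0.84

0.84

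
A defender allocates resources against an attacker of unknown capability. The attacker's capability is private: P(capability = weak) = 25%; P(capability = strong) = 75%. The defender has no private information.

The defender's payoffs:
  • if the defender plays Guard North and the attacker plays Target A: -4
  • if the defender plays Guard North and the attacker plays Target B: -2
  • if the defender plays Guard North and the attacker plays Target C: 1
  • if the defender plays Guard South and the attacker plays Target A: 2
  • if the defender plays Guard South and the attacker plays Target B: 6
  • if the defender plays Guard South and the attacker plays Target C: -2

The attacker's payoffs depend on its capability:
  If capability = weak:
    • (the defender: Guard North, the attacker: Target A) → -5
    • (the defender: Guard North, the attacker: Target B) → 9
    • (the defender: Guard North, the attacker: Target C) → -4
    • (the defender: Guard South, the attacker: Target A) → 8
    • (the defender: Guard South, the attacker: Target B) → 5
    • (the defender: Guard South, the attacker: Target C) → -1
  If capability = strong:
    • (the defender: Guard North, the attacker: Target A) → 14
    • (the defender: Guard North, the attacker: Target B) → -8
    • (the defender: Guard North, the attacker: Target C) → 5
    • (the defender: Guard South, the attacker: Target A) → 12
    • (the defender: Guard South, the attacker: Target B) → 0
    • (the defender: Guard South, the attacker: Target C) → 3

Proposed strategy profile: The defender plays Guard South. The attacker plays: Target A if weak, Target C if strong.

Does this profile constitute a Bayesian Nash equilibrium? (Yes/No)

No

The defender plays Guard South: E[Guard South] = 0.25·(2) + 0.75·(-2) = -1; E[Guard North] = -0.25. Not best-responding. ✗
The attacker (capability weak), facing Guard South: Target A gives 8, Target B gives 5, Target C gives -1. Proposed Target A is best. ✓
The attacker (capability strong), facing Guard South: Target A gives 12, Target B gives 0, Target C gives 3. Proposed Target C is not best — profitable deviation exists. ✗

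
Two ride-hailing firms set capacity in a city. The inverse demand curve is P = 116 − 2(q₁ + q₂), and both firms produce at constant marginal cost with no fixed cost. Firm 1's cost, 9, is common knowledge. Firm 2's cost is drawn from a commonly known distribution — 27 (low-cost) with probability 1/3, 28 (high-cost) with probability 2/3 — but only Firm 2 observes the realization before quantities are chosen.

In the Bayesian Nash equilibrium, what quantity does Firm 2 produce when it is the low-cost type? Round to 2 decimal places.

Type-c best response for Firm 2: q₂(c) = (116 − c)/4 − q₁/2.
Firm 1 maximizes expected profit; its first-order condition is 116 − 4q₁ − 2E[q₂] − 9 = 0.
Substituting E[q₂] and solving: E[c₂] = 27.6667, so q₁ = (116 − 2·9 + 27.6667)/6 = 20.9444.
q₂(low-cost) = (116 − 27 − 2·20.9444)/4 = 11.7778.

11.78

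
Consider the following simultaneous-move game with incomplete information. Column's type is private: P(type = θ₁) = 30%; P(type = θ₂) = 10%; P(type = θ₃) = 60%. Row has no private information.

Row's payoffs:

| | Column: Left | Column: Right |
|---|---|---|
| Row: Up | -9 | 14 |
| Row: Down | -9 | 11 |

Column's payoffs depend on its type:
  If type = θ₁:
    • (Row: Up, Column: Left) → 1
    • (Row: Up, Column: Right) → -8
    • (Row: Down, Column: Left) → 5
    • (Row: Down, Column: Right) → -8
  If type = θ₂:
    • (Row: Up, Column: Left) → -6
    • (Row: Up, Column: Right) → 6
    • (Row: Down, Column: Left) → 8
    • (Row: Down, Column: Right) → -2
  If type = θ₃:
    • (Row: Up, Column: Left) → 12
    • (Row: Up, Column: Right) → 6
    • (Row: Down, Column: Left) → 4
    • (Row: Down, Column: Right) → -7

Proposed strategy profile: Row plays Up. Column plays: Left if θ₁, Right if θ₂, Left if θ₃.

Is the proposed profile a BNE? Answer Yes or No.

Row plays Up: E[Up] = 0.3·(-9) + 0.1·(14) + 0.6·(-9) = -6.7; E[Down] = -7. Best-responding. ✓
Column (type θ₁), facing Up: Left gives 1, Right gives -8. Proposed Left is best. ✓
Column (type θ₂), facing Up: Left gives -6, Right gives 6. Proposed Right is best. ✓
Column (type θ₃), facing Up: Left gives 12, Right gives 6. Proposed Left is best. ✓

Yes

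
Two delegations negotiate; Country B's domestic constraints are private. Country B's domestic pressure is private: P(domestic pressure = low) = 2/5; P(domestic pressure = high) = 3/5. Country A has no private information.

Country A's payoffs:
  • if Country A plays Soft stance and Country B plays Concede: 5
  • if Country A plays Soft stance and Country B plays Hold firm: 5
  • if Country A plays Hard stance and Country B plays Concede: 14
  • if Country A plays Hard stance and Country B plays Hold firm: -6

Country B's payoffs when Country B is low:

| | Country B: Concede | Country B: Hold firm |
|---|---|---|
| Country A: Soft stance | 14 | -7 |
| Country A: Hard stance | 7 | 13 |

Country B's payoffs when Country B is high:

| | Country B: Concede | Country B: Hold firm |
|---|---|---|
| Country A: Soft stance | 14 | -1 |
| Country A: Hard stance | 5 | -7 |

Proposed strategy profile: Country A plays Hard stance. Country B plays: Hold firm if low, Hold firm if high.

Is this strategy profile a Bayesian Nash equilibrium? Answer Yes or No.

A profile is a BNE iff every type of every player is best-responding given beliefs about the other side.
Country A plays Hard stance: E[Hard stance] = 2/5·(-6) + 3/5·(-6) = -6; E[Soft stance] = 5. Not best-responding. ✗
Country B (domestic pressure low), facing Hard stance: Concede gives 7, Hold firm gives 13. Proposed Hold firm is best. ✓
Country B (domestic pressure high), facing Hard stance: Concede gives 5, Hold firm gives -7. Proposed Hold firm is not best — profitable deviation exists. ✗

No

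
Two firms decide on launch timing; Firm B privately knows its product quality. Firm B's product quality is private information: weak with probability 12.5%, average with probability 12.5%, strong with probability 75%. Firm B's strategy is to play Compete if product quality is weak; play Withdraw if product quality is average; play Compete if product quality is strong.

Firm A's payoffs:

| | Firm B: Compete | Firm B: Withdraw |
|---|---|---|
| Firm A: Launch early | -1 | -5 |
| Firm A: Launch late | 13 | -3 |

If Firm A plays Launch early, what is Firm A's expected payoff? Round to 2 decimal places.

E[Launch early] = 0.125·(-1) + 0.125·(-5) + 0.75·(-1) = (-0.125) + (-0.625) + (-0.75) = -1.5

-1.50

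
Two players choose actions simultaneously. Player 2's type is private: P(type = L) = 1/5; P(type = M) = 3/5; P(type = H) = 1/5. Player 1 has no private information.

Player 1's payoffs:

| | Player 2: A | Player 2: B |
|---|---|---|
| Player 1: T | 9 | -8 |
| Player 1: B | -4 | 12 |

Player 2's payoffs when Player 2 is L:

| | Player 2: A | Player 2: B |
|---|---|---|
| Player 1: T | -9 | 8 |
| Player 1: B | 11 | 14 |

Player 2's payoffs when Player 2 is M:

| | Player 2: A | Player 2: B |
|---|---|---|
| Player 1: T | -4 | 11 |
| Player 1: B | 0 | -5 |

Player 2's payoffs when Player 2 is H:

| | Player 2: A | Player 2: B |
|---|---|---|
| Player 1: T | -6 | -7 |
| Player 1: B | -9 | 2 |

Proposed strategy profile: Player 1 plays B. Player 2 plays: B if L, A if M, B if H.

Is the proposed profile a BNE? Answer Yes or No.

Yes

Player 1 plays B: E[B] = 1/5·(12) + 3/5·(-4) + 1/5·(12) = 12/5; E[T] = 11/5. Best-responding. ✓
Player 2 (type L), facing B: A gives 11, B gives 14. Proposed B is best. ✓
Player 2 (type M), facing B: A gives 0, B gives -5. Proposed A is best. ✓
Player 2 (type H), facing B: A gives -9, B gives 2. Proposed B is best. ✓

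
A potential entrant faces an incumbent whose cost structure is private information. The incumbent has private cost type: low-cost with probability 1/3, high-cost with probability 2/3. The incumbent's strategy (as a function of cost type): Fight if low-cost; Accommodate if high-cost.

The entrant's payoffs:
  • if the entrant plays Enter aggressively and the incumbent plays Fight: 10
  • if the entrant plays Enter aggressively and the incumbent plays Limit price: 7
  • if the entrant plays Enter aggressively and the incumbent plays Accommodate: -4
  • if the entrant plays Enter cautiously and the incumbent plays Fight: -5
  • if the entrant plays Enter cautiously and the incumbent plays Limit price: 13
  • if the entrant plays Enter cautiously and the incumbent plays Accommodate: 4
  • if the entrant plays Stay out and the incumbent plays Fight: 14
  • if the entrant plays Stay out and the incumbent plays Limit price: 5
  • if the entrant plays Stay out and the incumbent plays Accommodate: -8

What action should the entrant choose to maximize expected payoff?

Enter cautiously

E[Enter aggressively] = 1/3·(10) + 2/3·(-4) = 2/3
E[Enter cautiously] = 1/3·(-5) + 2/3·(4) = 1
E[Stay out] = 1/3·(14) + 2/3·(-8) = -2/3
Best response: Enter cautiously (1 is the largest).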